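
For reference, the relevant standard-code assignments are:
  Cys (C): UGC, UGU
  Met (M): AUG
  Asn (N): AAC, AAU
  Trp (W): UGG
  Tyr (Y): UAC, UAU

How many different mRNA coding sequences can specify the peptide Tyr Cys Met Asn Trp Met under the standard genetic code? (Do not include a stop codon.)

Tyr: 2 codons.
Cys: 2 codons.
Met: 1 codon.
Asn: 2 codons.
Trp: 1 codon.
Met: 1 codon.
2 × 2 × 1 × 2 × 1 × 1 = 8.

8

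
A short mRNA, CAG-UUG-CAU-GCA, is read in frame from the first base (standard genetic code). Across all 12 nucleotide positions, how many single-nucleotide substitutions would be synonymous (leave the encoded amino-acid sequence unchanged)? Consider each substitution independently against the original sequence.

7

Codon 1 (CAG, Gln): 1 synonymous substitution.
Codon 2 (UUG, Leu): 2 synonymous substitutions.
Codon 3 (CAU, His): 1 synonymous substitution.
Codon 4 (GCA, Ala): 3 synonymous substitutions.
Total: 1 + 2 + 1 + 3 = 7.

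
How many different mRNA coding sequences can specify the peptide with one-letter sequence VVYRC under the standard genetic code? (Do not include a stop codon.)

Val: 4 codons.
Val: 4 codons.
Tyr: 2 codons.
Arg: 6 codons.
Cys: 2 codons.
4 × 4 × 2 × 6 × 2 = 384.

384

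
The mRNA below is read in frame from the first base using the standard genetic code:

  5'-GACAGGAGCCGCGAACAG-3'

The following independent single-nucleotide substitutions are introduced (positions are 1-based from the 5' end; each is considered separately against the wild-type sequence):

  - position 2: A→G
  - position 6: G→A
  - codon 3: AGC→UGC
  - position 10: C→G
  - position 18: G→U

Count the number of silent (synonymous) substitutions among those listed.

Codon 1: GAC (Asp) → GGC (Gly) — missense.
Codon 2: AGG (Arg) → AGA (Arg) — synonymous.
Codon 3: AGC (Ser) → UGC (Cys) — missense.
Codon 4: CGC (Arg) → GGC (Gly) — missense.
Codon 6: CAG (Gln) → CAU (His) — missense.
Synonymous: 1 of 5.

1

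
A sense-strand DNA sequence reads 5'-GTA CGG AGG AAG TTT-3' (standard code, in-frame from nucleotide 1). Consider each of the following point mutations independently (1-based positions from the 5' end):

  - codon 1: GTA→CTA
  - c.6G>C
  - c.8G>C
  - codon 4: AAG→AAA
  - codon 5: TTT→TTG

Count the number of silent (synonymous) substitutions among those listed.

Codon 1: GTA (Val) → CTA (Leu) — missense.
Codon 2: CGG (Arg) → CGC (Arg) — synonymous.
Codon 3: AGG (Arg) → ACG (Thr) — missense.
Codon 4: AAG (Lys) → AAA (Lys) — synonymous.
Codon 5: TTT (Phe) → TTG (Leu) — missense.
Synonymous: 2 of 5.

2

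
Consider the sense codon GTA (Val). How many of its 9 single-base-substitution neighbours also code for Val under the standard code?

Position 1: none → 0 synonymous.
Position 2: none → 0 synonymous.
Position 3: GTT, GTC, GTG → 3 synonymous.
Total: 0 + 0 + 3 = 3.

3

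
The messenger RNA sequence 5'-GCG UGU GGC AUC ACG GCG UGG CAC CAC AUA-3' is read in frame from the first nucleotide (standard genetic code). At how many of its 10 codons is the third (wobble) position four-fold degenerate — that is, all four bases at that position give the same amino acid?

Codon 1 GCG (Ala): third position 4-fold.
Codon 2 UGU (Cys): third position 2-fold.
Codon 3 GGC (Gly): third position 4-fold.
Codon 4 AUC (Ile): third position 3-fold.
Codon 5 ACG (Thr): third position 4-fold.
Codon 6 GCG (Ala): third position 4-fold.
Codon 7 UGG (Trp): third position 1-fold.
Codon 8 CAC (His): third position 2-fold.
Codon 9 CAC (His): third position 2-fold.
Codon 10 AUA (Ile): third position 3-fold.
Four-fold degenerate third positions: 4.

4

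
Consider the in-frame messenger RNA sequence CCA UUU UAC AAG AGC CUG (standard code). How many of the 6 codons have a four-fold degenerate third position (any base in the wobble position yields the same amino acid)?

Codon 1 CCA (Pro): third position 4-fold.
Codon 2 UUU (Phe): third position 2-fold.
Codon 3 UAC (Tyr): third position 2-fold.
Codon 4 AAG (Lys): third position 2-fold.
Codon 5 AGC (Ser): third position 2-fold.
Codon 6 CUG (Leu): third position 4-fold.
Four-fold degenerate third positions: 2.

2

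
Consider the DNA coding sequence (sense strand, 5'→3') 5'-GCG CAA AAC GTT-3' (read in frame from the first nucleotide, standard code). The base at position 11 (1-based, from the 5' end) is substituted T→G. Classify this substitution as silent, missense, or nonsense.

Position 11 falls in codon 4: GTT → Val.
After the substitution the codon is GGT → Gly.
Val ≠ Gly, so this is a missense mutation.

missense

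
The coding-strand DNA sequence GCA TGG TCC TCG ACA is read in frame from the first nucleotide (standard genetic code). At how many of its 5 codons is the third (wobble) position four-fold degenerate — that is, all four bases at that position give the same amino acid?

Codon 1 GCA (Ala): third position 4-fold.
Codon 2 TGG (Trp): third position 1-fold.
Codon 3 TCC (Ser): third position 4-fold.
Codon 4 TCG (Ser): third position 4-fold.
Codon 5 ACA (Thr): third position 4-fold.
Four-fold degenerate third positions: 4.

4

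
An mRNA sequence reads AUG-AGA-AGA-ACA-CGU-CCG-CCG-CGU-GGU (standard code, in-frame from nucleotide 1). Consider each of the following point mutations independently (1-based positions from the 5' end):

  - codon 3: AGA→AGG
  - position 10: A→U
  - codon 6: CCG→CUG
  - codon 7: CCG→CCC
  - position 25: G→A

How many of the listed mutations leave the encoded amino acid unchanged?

Codon 3: AGA (Arg) → AGG (Arg) — synonymous.
Codon 4: ACA (Thr) → UCA (Ser) — missense.
Codon 6: CCG (Pro) → CUG (Leu) — missense.
Codon 7: CCG (Pro) → CCC (Pro) — synonymous.
Codon 9: GGU (Gly) → AGU (Ser) — missense.
Synonymous: 2 of 5.

2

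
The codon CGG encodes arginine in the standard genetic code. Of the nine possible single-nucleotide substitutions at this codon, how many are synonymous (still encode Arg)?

Position 1: AGG → 1 synonymous.
Position 2: none → 0 synonymous.
Position 3: CGT, CGC, CGA → 3 synonymous.
Total: 1 + 0 + 3 = 4.

4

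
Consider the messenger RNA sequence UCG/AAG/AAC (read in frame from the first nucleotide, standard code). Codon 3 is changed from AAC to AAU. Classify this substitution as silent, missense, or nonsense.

silent

Position 9 falls in codon 3: AAC → Asn.
After the substitution the codon is AAU → Asn.
Both encode Asn, so the change is synonymous.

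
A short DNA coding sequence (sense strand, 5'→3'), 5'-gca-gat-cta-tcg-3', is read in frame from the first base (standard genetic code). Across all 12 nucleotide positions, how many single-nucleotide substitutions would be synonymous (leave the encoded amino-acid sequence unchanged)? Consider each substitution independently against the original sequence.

11

Codon 1 (GCA, Ala): 3 synonymous substitutions.
Codon 2 (GAT, Asp): 1 synonymous substitution.
Codon 3 (CTA, Leu): 4 synonymous substitutions.
Codon 4 (TCG, Ser): 3 synonymous substitutions.
Total: 3 + 1 + 4 + 3 = 11.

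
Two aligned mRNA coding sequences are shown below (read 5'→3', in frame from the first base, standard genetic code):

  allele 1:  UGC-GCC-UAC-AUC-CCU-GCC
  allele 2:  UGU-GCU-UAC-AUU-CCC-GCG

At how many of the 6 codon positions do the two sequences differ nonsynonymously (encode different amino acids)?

0

Codon 1: UGC Cys / UGU Cys — synonymous.
Codon 2: GCC Ala / GCU Ala — synonymous.
Codon 3: UAC Tyr / UAC Tyr — identical.
Codon 4: AUC Ile / AUU Ile — synonymous.
Codon 5: CCU Pro / CCC Pro — synonymous.
Codon 6: GCC Ala / GCG Ala — synonymous.
Nonsynonymous differences: 0.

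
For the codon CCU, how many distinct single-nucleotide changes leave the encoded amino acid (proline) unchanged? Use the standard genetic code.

3

Position 1: none → 0 synonymous.
Position 2: none → 0 synonymous.
Position 3: CCC, CCA, CCG → 3 synonymous.
Total: 0 + 0 + 3 = 3.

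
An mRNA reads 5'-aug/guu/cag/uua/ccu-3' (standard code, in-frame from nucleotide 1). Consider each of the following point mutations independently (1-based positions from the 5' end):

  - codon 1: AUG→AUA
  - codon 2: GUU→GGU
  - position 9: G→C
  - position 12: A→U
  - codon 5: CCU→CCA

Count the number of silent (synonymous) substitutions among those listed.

1

Codon 1: AUG (Met) → AUA (Ile) — missense.
Codon 2: GUU (Val) → GGU (Gly) — missense.
Codon 3: CAG (Gln) → CAC (His) — missense.
Codon 4: UUA (Leu) → UUU (Phe) — missense.
Codon 5: CCU (Pro) → CCA (Pro) — synonymous.
Synonymous: 1 of 5.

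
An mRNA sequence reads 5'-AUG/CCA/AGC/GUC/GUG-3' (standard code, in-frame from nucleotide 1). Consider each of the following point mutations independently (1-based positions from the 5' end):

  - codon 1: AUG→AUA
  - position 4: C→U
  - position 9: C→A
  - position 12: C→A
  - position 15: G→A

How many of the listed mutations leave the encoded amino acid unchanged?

2

Codon 1: AUG (Met) → AUA (Ile) — missense.
Codon 2: CCA (Pro) → UCA (Ser) — missense.
Codon 3: AGC (Ser) → AGA (Arg) — missense.
Codon 4: GUC (Val) → GUA (Val) — synonymous.
Codon 5: GUG (Val) → GUA (Val) — synonymous.
Synonymous: 2 of 5.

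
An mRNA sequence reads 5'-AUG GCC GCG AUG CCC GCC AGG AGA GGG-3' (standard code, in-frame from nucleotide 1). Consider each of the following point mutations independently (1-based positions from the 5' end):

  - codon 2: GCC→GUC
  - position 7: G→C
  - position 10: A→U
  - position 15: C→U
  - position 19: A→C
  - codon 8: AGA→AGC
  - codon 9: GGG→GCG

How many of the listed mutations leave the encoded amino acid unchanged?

Codon 2: GCC (Ala) → GUC (Val) — missense.
Codon 3: GCG (Ala) → CCG (Pro) — missense.
Codon 4: AUG (Met) → UUG (Leu) — missense.
Codon 5: CCC (Pro) → CCU (Pro) — synonymous.
Codon 7: AGG (Arg) → CGG (Arg) — synonymous.
Codon 8: AGA (Arg) → AGC (Ser) — missense.
Codon 9: GGG (Gly) → GCG (Ala) — missense.
Synonymous: 2 of 7.

2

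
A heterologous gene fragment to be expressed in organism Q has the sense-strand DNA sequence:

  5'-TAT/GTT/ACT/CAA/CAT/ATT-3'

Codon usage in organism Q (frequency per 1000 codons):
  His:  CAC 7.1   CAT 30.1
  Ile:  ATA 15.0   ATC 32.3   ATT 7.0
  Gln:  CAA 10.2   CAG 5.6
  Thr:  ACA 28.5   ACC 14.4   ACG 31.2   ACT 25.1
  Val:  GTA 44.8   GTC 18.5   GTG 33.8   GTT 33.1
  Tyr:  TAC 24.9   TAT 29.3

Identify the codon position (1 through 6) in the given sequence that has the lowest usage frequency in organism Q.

6

Codon 1 TAT (Tyr): 29.3 per 1000.
Codon 2 GTT (Val): 33.1 per 1000.
Codon 3 ACT (Thr): 25.1 per 1000.
Codon 4 CAA (Gln): 10.2 per 1000.
Codon 5 CAT (His): 30.1 per 1000.
Codon 6 ATT (Ile): 7.0 per 1000.
Lowest frequency is 7.0 at codon 6.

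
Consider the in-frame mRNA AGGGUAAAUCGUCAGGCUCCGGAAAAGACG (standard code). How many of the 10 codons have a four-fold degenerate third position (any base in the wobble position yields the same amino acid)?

Codon 1 AGG (Arg): third position 2-fold.
Codon 2 GUA (Val): third position 4-fold.
Codon 3 AAU (Asn): third position 2-fold.
Codon 4 CGU (Arg): third position 4-fold.
Codon 5 CAG (Gln): third position 2-fold.
Codon 6 GCU (Ala): third position 4-fold.
Codon 7 CCG (Pro): third position 4-fold.
Codon 8 GAA (Glu): third position 2-fold.
Codon 9 AAG (Lys): third position 2-fold.
Codon 10 ACG (Thr): third position 4-fold.
Four-fold degenerate third positions: 5.

5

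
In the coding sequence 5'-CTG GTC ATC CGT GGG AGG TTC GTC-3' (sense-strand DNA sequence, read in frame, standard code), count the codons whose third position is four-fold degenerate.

Codon 1 CTG (Leu): third position 4-fold.
Codon 2 GTC (Val): third position 4-fold.
Codon 3 ATC (Ile): third position 3-fold.
Codon 4 CGT (Arg): third position 4-fold.
Codon 5 GGG (Gly): third position 4-fold.
Codon 6 AGG (Arg): third position 2-fold.
Codon 7 TTC (Phe): third position 2-fold.
Codon 8 GTC (Val): third position 4-fold.
Four-fold degenerate third positions: 5.

5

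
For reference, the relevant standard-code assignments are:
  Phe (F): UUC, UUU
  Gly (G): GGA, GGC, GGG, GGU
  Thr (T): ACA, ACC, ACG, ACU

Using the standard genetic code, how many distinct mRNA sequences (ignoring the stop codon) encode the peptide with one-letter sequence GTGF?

128

Gly: 4 codons.
Thr: 4 codons.
Gly: 4 codons.
Phe: 2 codons.
4 × 4 × 4 × 2 = 128.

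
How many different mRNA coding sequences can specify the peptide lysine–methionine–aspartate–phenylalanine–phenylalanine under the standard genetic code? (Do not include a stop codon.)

16

Lys: 2 codons.
Met: 1 codon.
Asp: 2 codons.
Phe: 2 codons.
Phe: 2 codons.
2 × 1 × 2 × 2 × 2 = 16.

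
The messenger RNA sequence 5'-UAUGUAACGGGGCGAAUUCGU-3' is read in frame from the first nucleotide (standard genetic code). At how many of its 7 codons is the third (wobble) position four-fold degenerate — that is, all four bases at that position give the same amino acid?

Codon 1 UAU (Tyr): third position 2-fold.
Codon 2 GUA (Val): third position 4-fold.
Codon 3 ACG (Thr): third position 4-fold.
Codon 4 GGG (Gly): third position 4-fold.
Codon 5 CGA (Arg): third position 4-fold.
Codon 6 AUU (Ile): third position 3-fold.
Codon 7 CGU (Arg): third position 4-fold.
Four-fold degenerate third positions: 5.

5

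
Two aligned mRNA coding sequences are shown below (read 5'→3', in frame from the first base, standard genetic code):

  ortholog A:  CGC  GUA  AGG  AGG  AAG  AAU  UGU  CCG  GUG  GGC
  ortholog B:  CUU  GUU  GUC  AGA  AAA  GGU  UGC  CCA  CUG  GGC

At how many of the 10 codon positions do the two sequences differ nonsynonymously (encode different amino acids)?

4

Codon 1: CGC Arg / CUU Leu — nonsynonymous.
Codon 2: GUA Val / GUU Val — synonymous.
Codon 3: AGG Arg / GUC Val — nonsynonymous.
Codon 4: AGG Arg / AGA Arg — synonymous.
Codon 5: AAG Lys / AAA Lys — synonymous.
Codon 6: AAU Asn / GGU Gly — nonsynonymous.
Codon 7: UGU Cys / UGC Cys — synonymous.
Codon 8: CCG Pro / CCA Pro — synonymous.
Codon 9: GUG Val / CUG Leu — nonsynonymous.
Codon 10: GGC Gly / GGC Gly — identical.
Nonsynonymous differences: 4.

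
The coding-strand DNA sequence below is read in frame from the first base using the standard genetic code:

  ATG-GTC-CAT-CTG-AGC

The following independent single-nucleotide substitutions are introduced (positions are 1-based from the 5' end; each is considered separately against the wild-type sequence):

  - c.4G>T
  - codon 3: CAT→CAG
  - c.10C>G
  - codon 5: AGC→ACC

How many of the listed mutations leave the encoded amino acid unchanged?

Codon 2: GTC (Val) → TTC (Phe) — missense.
Codon 3: CAT (His) → CAG (Gln) — missense.
Codon 4: CTG (Leu) → GTG (Val) — missense.
Codon 5: AGC (Ser) → ACC (Thr) — missense.
Synonymous: 0 of 4.

0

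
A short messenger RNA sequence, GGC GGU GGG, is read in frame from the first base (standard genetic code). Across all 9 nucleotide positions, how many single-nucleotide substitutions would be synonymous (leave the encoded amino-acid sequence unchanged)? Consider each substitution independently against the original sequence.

Codon 1 (GGC, Gly): 3 synonymous substitutions.
Codon 2 (GGU, Gly): 3 synonymous substitutions.
Codon 3 (GGG, Gly): 3 synonymous substitutions.
Total: 3 + 3 + 3 = 9.

9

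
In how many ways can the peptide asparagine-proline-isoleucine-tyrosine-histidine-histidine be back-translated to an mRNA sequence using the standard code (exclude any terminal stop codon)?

Asn: 2 codons.
Pro: 4 codons.
Ile: 3 codons.
Tyr: 2 codons.
His: 2 codons.
His: 2 codons.
2 × 4 × 3 × 2 × 2 × 2 = 192.

192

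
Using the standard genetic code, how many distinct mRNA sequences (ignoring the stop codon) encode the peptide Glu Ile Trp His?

12

Glu: 2 codons.
Ile: 3 codons.
Trp: 1 codon.
His: 2 codons.
2 × 3 × 1 × 2 = 12.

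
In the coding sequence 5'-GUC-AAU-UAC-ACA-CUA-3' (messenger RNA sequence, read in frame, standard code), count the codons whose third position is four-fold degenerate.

3

Codon 1 GUC (Val): third position 4-fold.
Codon 2 AAU (Asn): third position 2-fold.
Codon 3 UAC (Tyr): third position 2-fold.
Codon 4 ACA (Thr): third position 4-fold.
Codon 5 CUA (Leu): third position 4-fold.
Four-fold degenerate third positions: 3.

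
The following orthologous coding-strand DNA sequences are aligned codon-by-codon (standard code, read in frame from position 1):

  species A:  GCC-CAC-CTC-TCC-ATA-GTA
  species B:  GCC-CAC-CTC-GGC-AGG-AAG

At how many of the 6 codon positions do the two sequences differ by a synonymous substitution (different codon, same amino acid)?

Codon 1: GCC Ala / GCC Ala — identical.
Codon 2: CAC His / CAC His — identical.
Codon 3: CTC Leu / CTC Leu — identical.
Codon 4: TCC Ser / GGC Gly — nonsynonymous.
Codon 5: ATA Ile / AGG Arg — nonsynonymous.
Codon 6: GTA Val / AAG Lys — nonsynonymous.
Synonymous differences: 0.

0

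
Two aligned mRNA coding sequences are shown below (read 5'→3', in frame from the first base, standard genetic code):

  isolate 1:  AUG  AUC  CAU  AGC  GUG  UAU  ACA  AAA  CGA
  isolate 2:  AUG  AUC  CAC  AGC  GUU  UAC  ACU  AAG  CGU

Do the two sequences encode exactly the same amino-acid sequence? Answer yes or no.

Codon 1: AUG Met / AUG Met — identical.
Codon 2: AUC Ile / AUC Ile — identical.
Codon 3: CAU His / CAC His — synonymous.
Codon 4: AGC Ser / AGC Ser — identical.
Codon 5: GUG Val / GUU Val — synonymous.
Codon 6: UAU Tyr / UAC Tyr — synonymous.
Codon 7: ACA Thr / ACU Thr — synonymous.
Codon 8: AAA Lys / AAG Lys — synonymous.
Codon 9: CGA Arg / CGU Arg — synonymous.
Nonsynonymous differences: 0 → same protein.

yes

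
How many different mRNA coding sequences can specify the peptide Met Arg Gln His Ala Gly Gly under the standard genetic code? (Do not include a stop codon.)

Met: 1 codon.
Arg: 6 codons.
Gln: 2 codons.
His: 2 codons.
Ala: 4 codons.
Gly: 4 codons.
Gly: 4 codons.
1 × 6 × 2 × 2 × 4 × 4 × 4 = 1536.

1536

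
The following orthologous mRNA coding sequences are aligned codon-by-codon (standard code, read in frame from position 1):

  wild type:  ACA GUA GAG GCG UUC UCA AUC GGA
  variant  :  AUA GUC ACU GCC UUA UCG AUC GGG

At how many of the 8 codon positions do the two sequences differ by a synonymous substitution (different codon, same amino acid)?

Codon 1: ACA Thr / AUA Ile — nonsynonymous.
Codon 2: GUA Val / GUC Val — synonymous.
Codon 3: GAG Glu / ACU Thr — nonsynonymous.
Codon 4: GCG Ala / GCC Ala — synonymous.
Codon 5: UUC Phe / UUA Leu — nonsynonymous.
Codon 6: UCA Ser / UCG Ser — synonymous.
Codon 7: AUC Ile / AUC Ile — identical.
Codon 8: GGA Gly / GGG Gly — synonymous.
Synonymous differences: 4.

4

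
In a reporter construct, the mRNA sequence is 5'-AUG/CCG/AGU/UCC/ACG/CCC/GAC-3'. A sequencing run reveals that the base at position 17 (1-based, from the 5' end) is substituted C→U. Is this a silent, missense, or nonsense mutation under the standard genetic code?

missense

Position 17 falls in codon 6: CCC → Pro.
After the substitution the codon is CUC → Leu.
Pro ≠ Leu, so this is a missense mutation.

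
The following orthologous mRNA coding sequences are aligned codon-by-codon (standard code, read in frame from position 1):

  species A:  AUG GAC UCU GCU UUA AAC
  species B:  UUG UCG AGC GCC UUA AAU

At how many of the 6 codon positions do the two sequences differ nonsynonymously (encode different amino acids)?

2

Codon 1: AUG Met / UUG Leu — nonsynonymous.
Codon 2: GAC Asp / UCG Ser — nonsynonymous.
Codon 3: UCU Ser / AGC Ser — synonymous.
Codon 4: GCU Ala / GCC Ala — synonymous.
Codon 5: UUA Leu / UUA Leu — identical.
Codon 6: AAC Asn / AAU Asn — synonymous.
Nonsynonymous differences: 2.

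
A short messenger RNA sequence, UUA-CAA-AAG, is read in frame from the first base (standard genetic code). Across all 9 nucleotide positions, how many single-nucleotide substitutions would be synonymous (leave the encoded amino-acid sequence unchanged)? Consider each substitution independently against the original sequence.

Codon 1 (UUA, Leu): 2 synonymous substitutions.
Codon 2 (CAA, Gln): 1 synonymous substitution.
Codon 3 (AAG, Lys): 1 synonymous substitution.
Total: 2 + 1 + 1 = 4.

4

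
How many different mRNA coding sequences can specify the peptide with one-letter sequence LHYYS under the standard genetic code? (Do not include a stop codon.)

Leu: 6 codons.
His: 2 codons.
Tyr: 2 codons.
Tyr: 2 codons.
Ser: 6 codons.
6 × 2 × 2 × 2 × 6 = 288.

288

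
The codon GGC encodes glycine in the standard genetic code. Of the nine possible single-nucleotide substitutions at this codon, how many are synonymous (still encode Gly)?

3

Position 1: none → 0 synonymous.
Position 2: none → 0 synonymous.
Position 3: GGU, GGA, GGG → 3 synonymous.
Total: 0 + 0 + 3 = 3.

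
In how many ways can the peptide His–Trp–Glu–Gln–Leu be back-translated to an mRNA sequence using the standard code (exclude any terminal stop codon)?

His: 2 codons.
Trp: 1 codon.
Glu: 2 codons.
Gln: 2 codons.
Leu: 6 codons.
2 × 1 × 2 × 2 × 6 = 48.

48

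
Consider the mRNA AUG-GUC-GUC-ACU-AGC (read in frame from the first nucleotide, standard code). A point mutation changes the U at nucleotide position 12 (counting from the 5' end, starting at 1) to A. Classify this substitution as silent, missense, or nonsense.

Position 12 falls in codon 4: ACU → Thr.
After the substitution the codon is ACA → Thr.
Both encode Thr, so the change is synonymous.

silent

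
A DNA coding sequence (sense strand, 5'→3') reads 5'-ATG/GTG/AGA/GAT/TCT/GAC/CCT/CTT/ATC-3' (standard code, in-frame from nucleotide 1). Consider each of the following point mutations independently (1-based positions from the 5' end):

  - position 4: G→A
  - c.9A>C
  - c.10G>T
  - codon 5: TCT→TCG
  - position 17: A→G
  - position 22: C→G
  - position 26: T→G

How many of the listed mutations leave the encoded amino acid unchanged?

Codon 2: GTG (Val) → ATG (Met) — missense.
Codon 3: AGA (Arg) → AGC (Ser) — missense.
Codon 4: GAT (Asp) → TAT (Tyr) — missense.
Codon 5: TCT (Ser) → TCG (Ser) — synonymous.
Codon 6: GAC (Asp) → GGC (Gly) — missense.
Codon 8: CTT (Leu) → GTT (Val) — missense.
Codon 9: ATC (Ile) → AGC (Ser) — missense.
Synonymous: 1 of 7.

1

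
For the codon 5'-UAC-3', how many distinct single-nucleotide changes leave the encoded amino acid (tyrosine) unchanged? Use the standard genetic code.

1

Position 1: none → 0 synonymous.
Position 2: none → 0 synonymous.
Position 3: UAU → 1 synonymous.
Total: 0 + 0 + 1 = 1.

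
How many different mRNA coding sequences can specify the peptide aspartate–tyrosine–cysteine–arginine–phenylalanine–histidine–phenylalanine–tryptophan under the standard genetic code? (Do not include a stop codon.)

Asp: 2 codons.
Tyr: 2 codons.
Cys: 2 codons.
Arg: 6 codons.
Phe: 2 codons.
His: 2 codons.
Phe: 2 codons.
Trp: 1 codon.
2 × 2 × 2 × 6 × 2 × 2 × 2 × 1 = 384.

384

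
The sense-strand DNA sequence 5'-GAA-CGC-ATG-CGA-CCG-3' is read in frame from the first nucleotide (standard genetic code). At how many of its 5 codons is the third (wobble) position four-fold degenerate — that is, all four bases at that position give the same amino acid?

Codon 1 GAA (Glu): third position 2-fold.
Codon 2 CGC (Arg): third position 4-fold.
Codon 3 ATG (Met): third position 1-fold.
Codon 4 CGA (Arg): third position 4-fold.
Codon 5 CCG (Pro): third position 4-fold.
Four-fold degenerate third positions: 3.

3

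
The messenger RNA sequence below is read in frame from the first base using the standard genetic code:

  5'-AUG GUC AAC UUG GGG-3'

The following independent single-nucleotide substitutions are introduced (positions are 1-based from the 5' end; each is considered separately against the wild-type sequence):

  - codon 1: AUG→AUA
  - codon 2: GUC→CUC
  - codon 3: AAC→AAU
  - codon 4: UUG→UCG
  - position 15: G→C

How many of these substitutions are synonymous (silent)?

Codon 1: AUG (Met) → AUA (Ile) — missense.
Codon 2: GUC (Val) → CUC (Leu) — missense.
Codon 3: AAC (Asn) → AAU (Asn) — synonymous.
Codon 4: UUG (Leu) → UCG (Ser) — missense.
Codon 5: GGG (Gly) → GGC (Gly) — synonymous.
Synonymous: 2 of 5.

2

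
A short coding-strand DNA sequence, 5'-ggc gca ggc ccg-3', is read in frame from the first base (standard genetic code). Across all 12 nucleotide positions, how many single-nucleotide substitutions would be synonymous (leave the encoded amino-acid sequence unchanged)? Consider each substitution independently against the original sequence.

Codon 1 (GGC, Gly): 3 synonymous substitutions.
Codon 2 (GCA, Ala): 3 synonymous substitutions.
Codon 3 (GGC, Gly): 3 synonymous substitutions.
Codon 4 (CCG, Pro): 3 synonymous substitutions.
Total: 3 + 3 + 3 + 3 = 12.

12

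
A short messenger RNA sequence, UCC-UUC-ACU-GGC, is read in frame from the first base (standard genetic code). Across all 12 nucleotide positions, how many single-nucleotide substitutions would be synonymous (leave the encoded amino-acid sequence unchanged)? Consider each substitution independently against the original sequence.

10

Codon 1 (UCC, Ser): 3 synonymous substitutions.
Codon 2 (UUC, Phe): 1 synonymous substitution.
Codon 3 (ACU, Thr): 3 synonymous substitutions.
Codon 4 (GGC, Gly): 3 synonymous substitutions.
Total: 3 + 1 + 3 + 3 = 10.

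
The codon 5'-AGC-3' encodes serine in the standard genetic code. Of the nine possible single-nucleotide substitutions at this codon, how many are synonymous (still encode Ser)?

Position 1: none → 0 synonymous.
Position 2: none → 0 synonymous.
Position 3: AGT → 1 synonymous.
Total: 0 + 0 + 1 = 1.

1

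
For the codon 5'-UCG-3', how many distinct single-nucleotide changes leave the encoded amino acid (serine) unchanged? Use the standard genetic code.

Position 1: none → 0 synonymous.
Position 2: none → 0 synonymous.
Position 3: UCU, UCC, UCA → 3 synonymous.
Total: 0 + 0 + 3 = 3.

3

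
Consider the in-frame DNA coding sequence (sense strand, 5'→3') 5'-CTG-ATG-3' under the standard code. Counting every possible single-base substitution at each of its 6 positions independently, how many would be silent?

Codon 1 (CTG, Leu): 4 synonymous substitutions.
Codon 2 (ATG, Met): 0 synonymous substitutions.
Total: 4 + 0 = 4.

4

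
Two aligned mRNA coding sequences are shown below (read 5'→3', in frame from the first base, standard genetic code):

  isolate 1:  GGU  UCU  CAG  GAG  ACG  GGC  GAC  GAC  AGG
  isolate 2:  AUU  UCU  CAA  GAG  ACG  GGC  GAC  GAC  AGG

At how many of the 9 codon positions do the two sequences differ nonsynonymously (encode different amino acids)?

Codon 1: GGU Gly / AUU Ile — nonsynonymous.
Codon 2: UCU Ser / UCU Ser — identical.
Codon 3: CAG Gln / CAA Gln — synonymous.
Codon 4: GAG Glu / GAG Glu — identical.
Codon 5: ACG Thr / ACG Thr — identical.
Codon 6: GGC Gly / GGC Gly — identical.
Codon 7: GAC Asp / GAC Asp — identical.
Codon 8: GAC Asp / GAC Asp — identical.
Codon 9: AGG Arg / AGG Arg — identical.
Nonsynonymous differences: 1.

1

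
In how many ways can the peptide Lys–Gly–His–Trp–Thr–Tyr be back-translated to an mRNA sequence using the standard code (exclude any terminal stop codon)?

Lys: 2 codons.
Gly: 4 codons.
His: 2 codons.
Trp: 1 codon.
Thr: 4 codons.
Tyr: 2 codons.
2 × 4 × 2 × 1 × 4 × 2 = 128.

128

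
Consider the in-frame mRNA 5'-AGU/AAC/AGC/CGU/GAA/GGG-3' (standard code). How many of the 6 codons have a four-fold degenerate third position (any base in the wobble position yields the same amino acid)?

2

Codon 1 AGU (Ser): third position 2-fold.
Codon 2 AAC (Asn): third position 2-fold.
Codon 3 AGC (Ser): third position 2-fold.
Codon 4 CGU (Arg): third position 4-fold.
Codon 5 GAA (Glu): third position 2-fold.
Codon 6 GGG (Gly): third position 4-fold.
Four-fold degenerate third positions: 2.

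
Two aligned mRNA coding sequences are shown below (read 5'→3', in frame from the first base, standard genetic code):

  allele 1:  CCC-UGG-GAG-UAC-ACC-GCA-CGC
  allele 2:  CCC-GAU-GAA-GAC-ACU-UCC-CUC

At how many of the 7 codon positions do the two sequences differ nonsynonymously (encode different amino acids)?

Codon 1: CCC Pro / CCC Pro — identical.
Codon 2: UGG Trp / GAU Asp — nonsynonymous.
Codon 3: GAG Glu / GAA Glu — synonymous.
Codon 4: UAC Tyr / GAC Asp — nonsynonymous.
Codon 5: ACC Thr / ACU Thr — synonymous.
Codon 6: GCA Ala / UCC Ser — nonsynonymous.
Codon 7: CGC Arg / CUC Leu — nonsynonymous.
Nonsynonymous differences: 4.

4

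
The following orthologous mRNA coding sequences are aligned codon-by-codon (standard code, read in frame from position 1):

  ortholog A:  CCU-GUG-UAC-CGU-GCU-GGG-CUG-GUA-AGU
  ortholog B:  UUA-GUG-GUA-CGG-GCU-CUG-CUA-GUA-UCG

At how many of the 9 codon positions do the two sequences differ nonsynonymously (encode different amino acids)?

3

Codon 1: CCU Pro / UUA Leu — nonsynonymous.
Codon 2: GUG Val / GUG Val — identical.
Codon 3: UAC Tyr / GUA Val — nonsynonymous.
Codon 4: CGU Arg / CGG Arg — synonymous.
Codon 5: GCU Ala / GCU Ala — identical.
Codon 6: GGG Gly / CUG Leu — nonsynonymous.
Codon 7: CUG Leu / CUA Leu — synonymous.
Codon 8: GUA Val / GUA Val — identical.
Codon 9: AGU Ser / UCG Ser — synonymous.
Nonsynonymous differences: 3.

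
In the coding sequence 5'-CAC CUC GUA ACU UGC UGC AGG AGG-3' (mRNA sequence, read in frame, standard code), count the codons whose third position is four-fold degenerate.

Codon 1 CAC (His): third position 2-fold.
Codon 2 CUC (Leu): third position 4-fold.
Codon 3 GUA (Val): third position 4-fold.
Codon 4 ACU (Thr): third position 4-fold.
Codon 5 UGC (Cys): third position 2-fold.
Codon 6 UGC (Cys): third position 2-fold.
Codon 7 AGG (Arg): third position 2-fold.
Codon 8 AGG (Arg): third position 2-fold.
Four-fold degenerate third positions: 3.

3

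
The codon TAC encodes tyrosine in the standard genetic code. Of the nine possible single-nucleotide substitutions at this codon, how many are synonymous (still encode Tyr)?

Position 1: none → 0 synonymous.
Position 2: none → 0 synonymous.
Position 3: TAT → 1 synonymous.
Total: 0 + 0 + 1 = 1.

1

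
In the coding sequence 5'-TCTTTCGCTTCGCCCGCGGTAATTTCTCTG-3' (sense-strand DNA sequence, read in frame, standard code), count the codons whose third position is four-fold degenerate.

Codon 1 TCT (Ser): third position 4-fold.
Codon 2 TTC (Phe): third position 2-fold.
Codon 3 GCT (Ala): third position 4-fold.
Codon 4 TCG (Ser): third position 4-fold.
Codon 5 CCC (Pro): third position 4-fold.
Codon 6 GCG (Ala): third position 4-fold.
Codon 7 GTA (Val): third position 4-fold.
Codon 8 ATT (Ile): third position 3-fold.
Codon 9 TCT (Ser): third position 4-fold.
Codon 10 CTG (Leu): third position 4-fold.
Four-fold degenerate third positions: 8.

8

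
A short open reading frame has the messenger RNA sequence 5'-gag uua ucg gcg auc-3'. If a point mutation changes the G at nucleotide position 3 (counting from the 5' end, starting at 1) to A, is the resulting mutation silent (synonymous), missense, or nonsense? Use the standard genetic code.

silent

Position 3 falls in codon 1: GAG → Glu.
After the substitution the codon is GAA → Glu.
Both encode Glu, so the change is synonymous.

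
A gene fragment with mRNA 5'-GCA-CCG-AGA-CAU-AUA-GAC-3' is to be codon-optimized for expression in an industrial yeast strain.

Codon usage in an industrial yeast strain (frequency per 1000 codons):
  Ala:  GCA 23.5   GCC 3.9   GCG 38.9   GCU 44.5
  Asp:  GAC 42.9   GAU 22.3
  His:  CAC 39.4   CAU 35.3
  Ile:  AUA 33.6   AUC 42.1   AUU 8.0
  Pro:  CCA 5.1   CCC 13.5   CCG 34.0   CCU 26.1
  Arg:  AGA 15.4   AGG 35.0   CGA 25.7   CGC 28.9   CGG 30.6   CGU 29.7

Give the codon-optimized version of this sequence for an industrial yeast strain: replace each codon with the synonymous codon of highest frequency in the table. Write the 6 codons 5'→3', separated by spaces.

GCU CCG AGG CAC AUC GAC

Codon 1 (Ala): best is GCU at 44.5.
Codon 2 (Pro): best is CCG at 34.0.
Codon 3 (Arg): best is AGG at 35.0.
Codon 4 (His): best is CAC at 39.4.
Codon 5 (Ile): best is AUC at 42.1.
Codon 6 (Asp): best is GAC at 42.9.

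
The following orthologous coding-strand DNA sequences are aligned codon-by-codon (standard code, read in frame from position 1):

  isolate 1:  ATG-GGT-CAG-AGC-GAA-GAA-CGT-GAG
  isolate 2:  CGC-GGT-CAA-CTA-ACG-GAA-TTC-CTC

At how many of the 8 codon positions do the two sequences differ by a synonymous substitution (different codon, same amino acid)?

1

Codon 1: ATG Met / CGC Arg — nonsynonymous.
Codon 2: GGT Gly / GGT Gly — identical.
Codon 3: CAG Gln / CAA Gln — synonymous.
Codon 4: AGC Ser / CTA Leu — nonsynonymous.
Codon 5: GAA Glu / ACG Thr — nonsynonymous.
Codon 6: GAA Glu / GAA Glu — identical.
Codon 7: CGT Arg / TTC Phe — nonsynonymous.
Codon 8: GAG Glu / CTC Leu — nonsynonymous.
Synonymous differences: 1.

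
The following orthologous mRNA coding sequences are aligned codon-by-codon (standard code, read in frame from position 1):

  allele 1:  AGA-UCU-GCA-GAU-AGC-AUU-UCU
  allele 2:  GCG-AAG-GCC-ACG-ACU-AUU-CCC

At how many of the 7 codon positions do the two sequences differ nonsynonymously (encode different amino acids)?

Codon 1: AGA Arg / GCG Ala — nonsynonymous.
Codon 2: UCU Ser / AAG Lys — nonsynonymous.
Codon 3: GCA Ala / GCC Ala — synonymous.
Codon 4: GAU Asp / ACG Thr — nonsynonymous.
Codon 5: AGC Ser / ACU Thr — nonsynonymous.
Codon 6: AUU Ile / AUU Ile — identical.
Codon 7: UCU Ser / CCC Pro — nonsynonymous.
Nonsynonymous differences: 5.

5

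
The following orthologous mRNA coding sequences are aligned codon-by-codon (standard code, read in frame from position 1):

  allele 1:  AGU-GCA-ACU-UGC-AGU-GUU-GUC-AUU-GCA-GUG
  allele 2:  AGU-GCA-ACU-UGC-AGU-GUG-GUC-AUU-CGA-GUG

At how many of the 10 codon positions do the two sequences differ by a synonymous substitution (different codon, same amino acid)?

1

Codon 1: AGU Ser / AGU Ser — identical.
Codon 2: GCA Ala / GCA Ala — identical.
Codon 3: ACU Thr / ACU Thr — identical.
Codon 4: UGC Cys / UGC Cys — identical.
Codon 5: AGU Ser / AGU Ser — identical.
Codon 6: GUU Val / GUG Val — synonymous.
Codon 7: GUC Val / GUC Val — identical.
Codon 8: AUU Ile / AUU Ile — identical.
Codon 9: GCA Ala / CGA Arg — nonsynonymous.
Codon 10: GUG Val / GUG Val — identical.
Synonymous differences: 1.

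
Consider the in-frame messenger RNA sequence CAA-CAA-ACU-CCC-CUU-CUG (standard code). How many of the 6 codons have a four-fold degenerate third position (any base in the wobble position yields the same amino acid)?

4

Codon 1 CAA (Gln): third position 2-fold.
Codon 2 CAA (Gln): third position 2-fold.
Codon 3 ACU (Thr): third position 4-fold.
Codon 4 CCC (Pro): third position 4-fold.
Codon 5 CUU (Leu): third position 4-fold.
Codon 6 CUG (Leu): third position 4-fold.
Four-fold degenerate third positions: 4.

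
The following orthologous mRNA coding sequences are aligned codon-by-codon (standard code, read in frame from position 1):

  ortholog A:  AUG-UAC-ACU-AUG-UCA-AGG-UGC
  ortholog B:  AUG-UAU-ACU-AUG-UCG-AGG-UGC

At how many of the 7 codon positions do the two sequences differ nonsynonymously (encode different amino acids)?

0

Codon 1: AUG Met / AUG Met — identical.
Codon 2: UAC Tyr / UAU Tyr — synonymous.
Codon 3: ACU Thr / ACU Thr — identical.
Codon 4: AUG Met / AUG Met — identical.
Codon 5: UCA Ser / UCG Ser — synonymous.
Codon 6: AGG Arg / AGG Arg — identical.
Codon 7: UGC Cys / UGC Cys — identical.
Nonsynonymous differences: 0.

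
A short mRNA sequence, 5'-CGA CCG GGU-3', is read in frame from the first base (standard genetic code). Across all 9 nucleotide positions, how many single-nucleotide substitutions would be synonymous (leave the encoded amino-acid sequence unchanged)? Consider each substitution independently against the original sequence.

10

Codon 1 (CGA, Arg): 4 synonymous substitutions.
Codon 2 (CCG, Pro): 3 synonymous substitutions.
Codon 3 (GGU, Gly): 3 synonymous substitutions.
Total: 4 + 3 + 3 = 10.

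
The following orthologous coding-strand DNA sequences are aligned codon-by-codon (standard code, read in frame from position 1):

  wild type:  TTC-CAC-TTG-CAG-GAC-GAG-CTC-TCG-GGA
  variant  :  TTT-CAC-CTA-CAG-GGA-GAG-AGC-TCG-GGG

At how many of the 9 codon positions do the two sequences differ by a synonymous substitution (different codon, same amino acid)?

Codon 1: TTC Phe / TTT Phe — synonymous.
Codon 2: CAC His / CAC His — identical.
Codon 3: TTG Leu / CTA Leu — synonymous.
Codon 4: CAG Gln / CAG Gln — identical.
Codon 5: GAC Asp / GGA Gly — nonsynonymous.
Codon 6: GAG Glu / GAG Glu — identical.
Codon 7: CTC Leu / AGC Ser — nonsynonymous.
Codon 8: TCG Ser / TCG Ser — identical.
Codon 9: GGA Gly / GGG Gly — synonymous.
Synonymous differences: 3.

3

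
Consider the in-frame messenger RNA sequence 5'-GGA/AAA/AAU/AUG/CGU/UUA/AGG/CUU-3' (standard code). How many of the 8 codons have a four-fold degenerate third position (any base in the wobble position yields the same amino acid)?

3

Codon 1 GGA (Gly): third position 4-fold.
Codon 2 AAA (Lys): third position 2-fold.
Codon 3 AAU (Asn): third position 2-fold.
Codon 4 AUG (Met): third position 1-fold.
Codon 5 CGU (Arg): third position 4-fold.
Codon 6 UUA (Leu): third position 2-fold.
Codon 7 AGG (Arg): third position 2-fold.
Codon 8 CUU (Leu): third position 4-fold.
Four-fold degenerate third positions: 3.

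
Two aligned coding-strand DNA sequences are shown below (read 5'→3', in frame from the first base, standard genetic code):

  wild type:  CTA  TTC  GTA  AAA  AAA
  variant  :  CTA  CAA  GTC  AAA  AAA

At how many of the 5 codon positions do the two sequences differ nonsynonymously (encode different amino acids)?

1

Codon 1: CTA Leu / CTA Leu — identical.
Codon 2: TTC Phe / CAA Gln — nonsynonymous.
Codon 3: GTA Val / GTC Val — synonymous.
Codon 4: AAA Lys / AAA Lys — identical.
Codon 5: AAA Lys / AAA Lys — identical.
Nonsynonymous differences: 1.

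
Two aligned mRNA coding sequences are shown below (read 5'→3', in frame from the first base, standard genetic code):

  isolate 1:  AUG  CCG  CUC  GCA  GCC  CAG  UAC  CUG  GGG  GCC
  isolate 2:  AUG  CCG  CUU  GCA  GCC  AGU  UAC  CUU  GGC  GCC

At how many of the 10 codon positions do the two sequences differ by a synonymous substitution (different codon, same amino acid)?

Codon 1: AUG Met / AUG Met — identical.
Codon 2: CCG Pro / CCG Pro — identical.
Codon 3: CUC Leu / CUU Leu — synonymous.
Codon 4: GCA Ala / GCA Ala — identical.
Codon 5: GCC Ala / GCC Ala — identical.
Codon 6: CAG Gln / AGU Ser — nonsynonymous.
Codon 7: UAC Tyr / UAC Tyr — identical.
Codon 8: CUG Leu / CUU Leu — synonymous.
Codon 9: GGG Gly / GGC Gly — synonymous.
Codon 10: GCC Ala / GCC Ala — identical.
Synonymous differences: 3.

3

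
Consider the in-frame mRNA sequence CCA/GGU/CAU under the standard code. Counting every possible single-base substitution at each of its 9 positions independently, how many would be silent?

7

Codon 1 (CCA, Pro): 3 synonymous substitutions.
Codon 2 (GGU, Gly): 3 synonymous substitutions.
Codon 3 (CAU, His): 1 synonymous substitution.
Total: 3 + 3 + 1 = 7.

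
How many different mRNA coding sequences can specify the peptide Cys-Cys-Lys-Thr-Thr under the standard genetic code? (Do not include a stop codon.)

Cys: 2 codons.
Cys: 2 codons.
Lys: 2 codons.
Thr: 4 codons.
Thr: 4 codons.
2 × 2 × 2 × 4 × 4 = 128.

128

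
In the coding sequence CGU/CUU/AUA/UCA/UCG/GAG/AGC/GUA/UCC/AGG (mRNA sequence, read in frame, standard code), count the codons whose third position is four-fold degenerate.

6

Codon 1 CGU (Arg): third position 4-fold.
Codon 2 CUU (Leu): third position 4-fold.
Codon 3 AUA (Ile): third position 3-fold.
Codon 4 UCA (Ser): third position 4-fold.
Codon 5 UCG (Ser): third position 4-fold.
Codon 6 GAG (Glu): third position 2-fold.
Codon 7 AGC (Ser): third position 2-fold.
Codon 8 GUA (Val): third position 4-fold.
Codon 9 UCC (Ser): third position 4-fold.
Codon 10 AGG (Arg): third position 2-fold.
Four-fold degenerate third positions: 6.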